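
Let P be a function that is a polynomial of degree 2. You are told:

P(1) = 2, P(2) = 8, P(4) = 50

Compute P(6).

132

Write P(x) = ax² + bx + c; the 3 given values yield a linear system in the 3 coefficients.
Solving, P(x) = 5x² - 9x + 6.
Then P(6) = 132.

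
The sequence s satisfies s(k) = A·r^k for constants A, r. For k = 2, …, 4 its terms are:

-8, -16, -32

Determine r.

2

Consecutive ratio: -16/(-8) = 2, and -32/(-16) = 2, so r = 2.
Then A·2^2 = -8 gives A = -2, and s(k) = -2·2^k.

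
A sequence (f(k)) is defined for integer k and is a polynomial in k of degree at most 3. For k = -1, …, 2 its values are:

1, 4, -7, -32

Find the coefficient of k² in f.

-7

First differences: 3, -11, -25. Second differences: -14, -14.
Level-2 differences are constant, so f has degree 2.
Fitting a degree-2 polynomial gives f(k) = -7k² - 4k + 4.
The coefficient of k² is -7.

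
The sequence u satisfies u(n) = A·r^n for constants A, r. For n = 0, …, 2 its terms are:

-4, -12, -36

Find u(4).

-324

Consecutive ratio: -12/(-4) = 3, and -36/(-12) = 3, so r = 3.
Then A·3^0 = -4 gives A = -4, and u(n) = -4·3^n.
u(4) = -4·3^4 = -324.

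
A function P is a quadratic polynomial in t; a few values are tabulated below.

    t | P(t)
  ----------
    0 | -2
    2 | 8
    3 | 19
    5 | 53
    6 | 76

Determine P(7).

103

Write P(t) = at² + bt + c; the 5 given values yield a linear system in the 3 coefficients.
Solving, P(t) = 2t² + t - 2.
Then P(7) = 103.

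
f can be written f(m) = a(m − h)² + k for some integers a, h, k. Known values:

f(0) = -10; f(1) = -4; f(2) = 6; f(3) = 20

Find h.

First differences 6, 10, 14; second difference 4 = 2a, so a = 2.
Expanding, the m-coefficient is −2ah = -4h; matching it to the data gives h = -1, and then k = -12.
So f(m) = 2(m + 1)² − 12.
Hence h = -1.

-1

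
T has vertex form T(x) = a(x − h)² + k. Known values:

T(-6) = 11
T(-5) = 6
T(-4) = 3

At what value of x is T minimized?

First differences -5, -3; second difference 2 = 2a, so a = 1.
Expanding, the x-coefficient is −2ah = -2h; matching it to the data gives h = -3, and then k = 2.
So T(x) = 1(x + 3)² + 2.
Hence h = -3.

-3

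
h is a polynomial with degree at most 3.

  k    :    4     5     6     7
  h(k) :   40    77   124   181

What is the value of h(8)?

First differences: 37, 47, 57. Second differences: 10, 10.
Level-2 differences are constant, so h has degree 2.
Fitting a degree-2 polynomial gives h(k) = 5k² - 8k - 8.
Then h(8) = 248.

248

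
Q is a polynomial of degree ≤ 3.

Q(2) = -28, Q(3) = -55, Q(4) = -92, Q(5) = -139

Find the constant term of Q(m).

First differences: -27, -37, -47. Second differences: -10, -10.
Level-2 differences are constant, so Q has degree 2.
Fitting a degree-2 polynomial gives Q(m) = -5m² - 2m - 4.
The constant term is Q(0) = -4.

-4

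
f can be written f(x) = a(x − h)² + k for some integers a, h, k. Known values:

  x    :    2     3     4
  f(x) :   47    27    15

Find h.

First differences -20, -12; second difference 8 = 2a, so a = 4.
Expanding, the x-coefficient is −2ah = -8h; matching it to the data gives h = 5, and then k = 11.
So f(x) = 4(x − 5)² + 11.
Hence h = 5.

5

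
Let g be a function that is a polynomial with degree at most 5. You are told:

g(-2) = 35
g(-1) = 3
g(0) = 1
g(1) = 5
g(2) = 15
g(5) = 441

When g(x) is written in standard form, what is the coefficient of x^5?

0

Write g(x) = ax^5 + bx^4 + cx³ + dx² + ex + p; the 6 given values yield a linear system in the 6 coefficients.
Solving, the leading coefficient vanishes, and g(x) = x^4 - 2x³ + 2x² + 3x + 1.
The coefficient of x^5 is 0.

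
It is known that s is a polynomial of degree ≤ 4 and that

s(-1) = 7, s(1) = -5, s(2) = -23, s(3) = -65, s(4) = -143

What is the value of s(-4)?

145

Write s(x) = ax^4 + bx³ + cx² + dx + e; the 5 given values yield a linear system in the 5 coefficients.
Solving, the leading coefficient vanishes, and s(x) = -2x³ - 4x + 1.
Then s(-4) = 145.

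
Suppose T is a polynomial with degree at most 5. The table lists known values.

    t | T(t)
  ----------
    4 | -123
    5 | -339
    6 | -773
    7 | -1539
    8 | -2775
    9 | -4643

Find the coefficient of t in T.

Write T(t) = at^5 + bt^4 + ct³ + dt² + et + p; the 6 given values yield a linear system in the 6 coefficients.
Solving, the leading coefficient vanishes, and T(t) = -t^4 + 3t³ - 3t² - 3t + 1.
The coefficient of t is -3.

-3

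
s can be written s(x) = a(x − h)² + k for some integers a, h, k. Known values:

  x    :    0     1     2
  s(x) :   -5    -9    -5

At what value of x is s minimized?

First differences -4, 4; second difference 8 = 2a, so a = 4.
Expanding, the x-coefficient is −2ah = -8h; matching it to the data gives h = 1, and then k = -9.
So s(x) = 4(x − 1)² − 9.
Hence h = 1.

1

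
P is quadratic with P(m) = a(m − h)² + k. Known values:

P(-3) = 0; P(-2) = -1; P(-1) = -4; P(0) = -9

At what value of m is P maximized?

-3

First differences -1, -3, -5; second difference -2 = 2a, so a = -1.
Expanding, the m-coefficient is −2ah = 2h; matching it to the data gives h = -3, and then k = 0.
So P(m) = -1(m + 3)² + 0.
Hence h = -3.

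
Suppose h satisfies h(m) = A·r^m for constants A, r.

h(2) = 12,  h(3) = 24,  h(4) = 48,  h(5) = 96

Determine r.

Consecutive ratio: 24/12 = 2, and 48/24 = 2, so r = 2.
Then A·2^2 = 12 gives A = 3, and h(m) = 3·2^m.

2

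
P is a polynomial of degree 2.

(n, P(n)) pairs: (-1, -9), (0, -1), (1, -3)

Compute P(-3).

-55

Write P(n) = an² + bn + c; the 3 given values yield a linear system in the 3 coefficients.
Solving, P(n) = -5n² + 3n - 1.
Then P(-3) = -55.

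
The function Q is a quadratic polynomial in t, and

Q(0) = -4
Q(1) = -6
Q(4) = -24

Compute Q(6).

Write Q(t) = at² + bt + c; the 3 given values yield a linear system in the 3 coefficients.
Solving, Q(t) = -t² - t - 4.
Then Q(6) = -46.

-46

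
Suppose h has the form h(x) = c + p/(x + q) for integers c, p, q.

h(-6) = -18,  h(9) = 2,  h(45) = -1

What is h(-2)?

46

(h(x) − c)(x + q) = p for each data point; the three points give a linear system in c and q, then p follows.
Solving: c = -2, q = 3, p = 48, so h(x) = -2 + 48/(x + 3).
Then h(-2) = -2 + 48/1 = 46.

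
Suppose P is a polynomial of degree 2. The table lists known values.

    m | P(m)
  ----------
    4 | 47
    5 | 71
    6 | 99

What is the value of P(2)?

11

Write P(m) = am² + bm + c; the 3 given values yield a linear system in the 3 coefficients.
Solving, P(m) = 2m² + 6m - 9.
Then P(2) = 11.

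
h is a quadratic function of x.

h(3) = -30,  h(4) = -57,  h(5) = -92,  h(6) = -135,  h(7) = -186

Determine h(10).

-387

Write h(x) = ax² + bx + c; the 5 given values yield a linear system in the 3 coefficients.
Solving, h(x) = -4x² + x + 3.
Then h(10) = -387.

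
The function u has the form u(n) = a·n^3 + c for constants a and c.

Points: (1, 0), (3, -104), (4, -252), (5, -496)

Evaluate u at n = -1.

From u(1) = 0 and u(3) = -104: 1a + c = 0 and 27a + c = -104.
Subtracting: 26a = -104, so a = -4; then c = 0 − (-4)·1 = 4.
So u(n) = -4n³ + 4, and u(-1) = 8.

8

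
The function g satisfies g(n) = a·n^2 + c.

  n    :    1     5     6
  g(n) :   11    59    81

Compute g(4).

From g(1) = 11 and g(5) = 59: 1a + c = 11 and 25a + c = 59.
Subtracting: 24a = 48, so a = 2; then c = 11 − 2·1 = 9.
So g(n) = 2n² + 9, and g(4) = 41.

41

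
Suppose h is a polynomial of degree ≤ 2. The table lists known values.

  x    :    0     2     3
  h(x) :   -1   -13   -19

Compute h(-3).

17

Write h(x) = ax² + bx + c; the 3 given values yield a linear system in the 3 coefficients.
Solving, the leading coefficient vanishes, and h(x) = -6x - 1.
Then h(-3) = 17.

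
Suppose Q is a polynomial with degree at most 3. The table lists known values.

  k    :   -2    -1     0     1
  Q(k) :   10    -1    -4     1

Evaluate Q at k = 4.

First differences: -11, -3, 5. Second differences: 8, 8.
Level-2 differences are constant, so Q has degree 2.
Fitting a degree-2 polynomial gives Q(k) = 4k² + k - 4.
Then Q(4) = 64.

64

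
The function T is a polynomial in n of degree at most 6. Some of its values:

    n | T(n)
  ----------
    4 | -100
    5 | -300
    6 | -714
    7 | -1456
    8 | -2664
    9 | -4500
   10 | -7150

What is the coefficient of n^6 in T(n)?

First differences: -200, -414, -742, -1208, -1836, -2650. Second differences: -214, -328, -466, -628, -814. Third differences: -114, -138, -162, -186. Fourth differences: -24, -24, -24.
Level-4 differences are constant, so T has degree 4.
Fitting a degree-4 polynomial gives T(n) = -n^4 + 3n³ - n² - 5n.
The coefficient of n^6 is 0.

0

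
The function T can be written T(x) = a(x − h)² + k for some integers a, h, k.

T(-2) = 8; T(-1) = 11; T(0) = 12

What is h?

0

First differences 3, 1; second difference -2 = 2a, so a = -1.
Expanding, the x-coefficient is −2ah = 2h; matching it to the data gives h = 0, and then k = 12.
So T(x) = -1(x + 0)² + 12.
Hence h = 0.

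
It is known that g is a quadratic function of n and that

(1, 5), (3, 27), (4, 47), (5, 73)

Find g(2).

13

Write g(n) = an² + bn + c; the 4 given values yield a linear system in the 3 coefficients.
Solving, g(n) = 3n² - n + 3.
Then g(2) = 13.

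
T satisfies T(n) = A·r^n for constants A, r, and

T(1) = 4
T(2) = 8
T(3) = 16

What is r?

2

Consecutive ratio: 8/4 = 2, and 16/8 = 2, so r = 2.
Then A·2^1 = 4 gives A = 2, and T(n) = 2·2^n.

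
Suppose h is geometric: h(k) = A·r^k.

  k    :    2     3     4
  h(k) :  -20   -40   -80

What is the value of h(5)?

-160

Consecutive ratio: -40/(-20) = 2, and -80/(-40) = 2, so r = 2.
Then A·2^2 = -20 gives A = -5, and h(k) = -5·2^k.
h(5) = -5·2^5 = -160.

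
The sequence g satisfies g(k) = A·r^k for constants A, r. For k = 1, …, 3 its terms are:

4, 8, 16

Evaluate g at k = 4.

32

Consecutive ratio: 8/4 = 2, and 16/8 = 2, so r = 2.
Then A·2^1 = 4 gives A = 2, and g(k) = 2·2^k.
g(4) = 2·2^4 = 32.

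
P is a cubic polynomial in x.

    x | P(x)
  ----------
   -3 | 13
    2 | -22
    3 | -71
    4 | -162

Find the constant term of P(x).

-2

Write P(x) = ax³ + bx² + cx + d; the 4 given values yield a linear system in the 4 coefficients.
Solving, P(x) = -2x³ - 3x² + 4x - 2.
The constant term is P(0) = -2.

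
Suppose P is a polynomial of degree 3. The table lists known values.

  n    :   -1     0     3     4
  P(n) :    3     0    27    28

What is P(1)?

Write P(n) = an³ + bn² + cn + d; the 4 given values yield a linear system in the 4 coefficients.
Solving, P(n) = -n³ + 5n² + 3n.
Then P(1) = 7.

7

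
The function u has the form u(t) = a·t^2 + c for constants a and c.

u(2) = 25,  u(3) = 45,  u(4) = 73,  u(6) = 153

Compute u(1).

From u(2) = 25 and u(3) = 45: 4a + c = 25 and 9a + c = 45.
Subtracting: 5a = 20, so a = 4; then c = 25 − 4·4 = 9.
So u(t) = 4t² + 9, and u(1) = 13.

13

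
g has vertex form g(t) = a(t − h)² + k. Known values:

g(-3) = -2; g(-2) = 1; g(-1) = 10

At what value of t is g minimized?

First differences 3, 9; second difference 6 = 2a, so a = 3.
Expanding, the t-coefficient is −2ah = -6h; matching it to the data gives h = -3, and then k = -2.
So g(t) = 3(t + 3)² − 2.
Hence h = -3.

-3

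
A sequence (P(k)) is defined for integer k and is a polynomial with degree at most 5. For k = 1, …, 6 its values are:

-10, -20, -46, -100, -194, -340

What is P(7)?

First differences: -10, -26, -54, -94, -146. Second differences: -16, -28, -40, -52. Third differences: -12, -12, -12.
Level-3 differences are constant, so P has degree 3.
Fitting a degree-3 polynomial gives P(k) = -2k³ + 4k² - 8k - 4.
Then P(7) = -550.

-550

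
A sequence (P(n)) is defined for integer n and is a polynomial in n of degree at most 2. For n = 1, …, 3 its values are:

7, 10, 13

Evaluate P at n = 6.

First differences: 3, 3.
Level-1 differences are constant, so P has degree 1.
Fitting a degree-1 polynomial gives P(n) = 3n + 4.
Then P(6) = 22.

22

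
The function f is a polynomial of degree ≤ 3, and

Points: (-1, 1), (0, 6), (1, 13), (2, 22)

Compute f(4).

46

First differences: 5, 7, 9. Second differences: 2, 2.
Level-2 differences are constant, so f has degree 2.
Fitting a degree-2 polynomial gives f(k) = k² + 6k + 6.
Then f(4) = 46.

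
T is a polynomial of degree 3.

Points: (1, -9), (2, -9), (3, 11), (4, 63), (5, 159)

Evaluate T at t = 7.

531

First differences: 0, 20, 52, 96. Second differences: 20, 32, 44. Third differences: 12, 12.
Level-3 differences are constant, so T has degree 3.
Fitting a degree-3 polynomial gives T(t) = 2t³ - 2t² - 8t - 1.
Then T(7) = 531.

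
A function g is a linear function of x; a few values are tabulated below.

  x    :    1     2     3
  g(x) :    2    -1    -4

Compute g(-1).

8

First differences: -3, -3.
Level-1 differences are constant, so g has degree 1.
Fitting a degree-1 polynomial gives g(x) = -3x + 5.
Then g(-1) = 8.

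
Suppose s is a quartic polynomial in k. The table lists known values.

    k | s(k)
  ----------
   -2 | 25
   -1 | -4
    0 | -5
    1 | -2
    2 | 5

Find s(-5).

Write s(k) = ak^4 + bk³ + ck² + dk + e; the 5 given values yield a linear system in the 5 coefficients.
Solving, s(k) = k^4 - 2k³ + k² + 3k - 5.
Then s(-5) = 880.

880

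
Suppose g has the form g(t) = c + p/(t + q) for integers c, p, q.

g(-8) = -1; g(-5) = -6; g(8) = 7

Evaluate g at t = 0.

(g(t) − c)(t + q) = p for each data point; the three points give a linear system in c and q, then p follows.
Solving: c = 4, q = 2, p = 30, so g(t) = 4 + 30/(t + 2).
Then g(0) = 4 + 30/2 = 19.

19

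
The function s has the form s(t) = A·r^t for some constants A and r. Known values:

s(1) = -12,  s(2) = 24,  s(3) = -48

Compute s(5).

-192

Consecutive ratio: 24/(-12) = -2, and -48/24 = -2, so r = -2.
Then A·(-2)^1 = -12 gives A = 6, and s(t) = 6·(-2)^t.
s(5) = 6·(-2)^5 = -192.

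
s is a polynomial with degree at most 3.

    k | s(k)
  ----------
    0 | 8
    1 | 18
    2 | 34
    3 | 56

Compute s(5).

Write s(k) = ak³ + bk² + ck + d; the 4 given values yield a linear system in the 4 coefficients.
Solving, the leading coefficient vanishes, and s(k) = 3k² + 7k + 8.
Then s(5) = 118.

118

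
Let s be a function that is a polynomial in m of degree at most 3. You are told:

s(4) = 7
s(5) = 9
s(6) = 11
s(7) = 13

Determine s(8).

First differences: 2, 2, 2.
Level-1 differences are constant, so s has degree 1.
Extending the table by one column gives the next first difference 2, so s(8) = 13 + 2 = 15.

15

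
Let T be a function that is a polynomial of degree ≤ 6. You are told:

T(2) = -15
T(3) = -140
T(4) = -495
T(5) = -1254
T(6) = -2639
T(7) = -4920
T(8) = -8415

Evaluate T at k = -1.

0

Write T(k) = ak^6 + bk^5 + ck^4 + dk³ + ek² + pk + q; the 7 given values yield a linear system in the 7 coefficients.
Solving, the top 2 coefficients vanish, and T(k) = -2k^4 - k³ + 4k² + 4k + 1.
Then T(-1) = 0.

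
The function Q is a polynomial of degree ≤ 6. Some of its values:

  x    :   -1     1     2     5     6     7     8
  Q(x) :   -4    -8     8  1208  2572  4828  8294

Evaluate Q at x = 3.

124

Write Q(x) = ax^6 + bx^5 + cx^4 + dx³ + ex² + px + q; the 7 given values yield a linear system in the 7 coefficients.
Solving, the top 2 coefficients vanish, and Q(x) = 2x^4 + x³ - 6x² - 3x - 2.
Then Q(3) = 124.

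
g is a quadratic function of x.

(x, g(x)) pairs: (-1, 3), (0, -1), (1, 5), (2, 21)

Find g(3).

47

Write g(x) = ax² + bx + c; the 4 given values yield a linear system in the 3 coefficients.
Solving, g(x) = 5x² + x - 1.
Then g(3) = 47.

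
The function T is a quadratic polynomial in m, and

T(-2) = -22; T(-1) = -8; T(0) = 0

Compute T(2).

Write T(m) = am² + bm + c; the 3 given values yield a linear system in the 3 coefficients.
Solving, T(m) = -3m² + 5m.
Then T(2) = -2.

-2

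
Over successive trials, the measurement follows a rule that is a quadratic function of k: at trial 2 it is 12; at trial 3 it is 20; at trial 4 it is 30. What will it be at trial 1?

6

Write the value at k as g(k).
Write g(k) = ak² + bk + c; the 3 given values yield a linear system in the 3 coefficients.
Solving, g(k) = k² + 3k + 2.
Then g(1) = 6.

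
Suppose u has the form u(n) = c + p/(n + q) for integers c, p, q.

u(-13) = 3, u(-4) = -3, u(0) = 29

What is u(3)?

11

(u(n) − c)(n + q) = p for each data point; the three points give a linear system in c and q, then p follows.
Solving: c = 5, q = 1, p = 24, so u(n) = 5 + 24/(n + 1).
Then u(3) = 5 + 24/4 = 11.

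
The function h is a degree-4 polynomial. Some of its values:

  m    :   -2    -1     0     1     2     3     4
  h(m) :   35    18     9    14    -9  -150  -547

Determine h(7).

First differences: -17, -9, 5, -23, -141, -397. Second differences: 8, 14, -28, -118, -256. Third differences: 6, -42, -90, -138. Fourth differences: -48, -48, -48.
Level-4 differences are constant, so h has degree 4.
Fitting a degree-4 polynomial gives h(m) = -2m^4 - 3m³ + 9m² + m + 9.
Then h(7) = -5374.

-5374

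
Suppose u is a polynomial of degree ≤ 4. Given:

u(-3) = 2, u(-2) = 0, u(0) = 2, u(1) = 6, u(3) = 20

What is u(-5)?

Write u(x) = ax^4 + bx³ + cx² + dx + e; the 5 given values yield a linear system in the 5 coefficients.
Solving, the top 2 coefficients vanish, and u(x) = x² + 3x + 2.
Then u(-5) = 12.

12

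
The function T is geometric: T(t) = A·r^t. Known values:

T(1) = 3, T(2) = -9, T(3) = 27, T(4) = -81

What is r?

Consecutive ratio: -9/3 = -3, and 27/(-9) = -3, so r = -3.
Then A·(-3)^1 = 3 gives A = -1, and T(t) = -1·(-3)^t.

-3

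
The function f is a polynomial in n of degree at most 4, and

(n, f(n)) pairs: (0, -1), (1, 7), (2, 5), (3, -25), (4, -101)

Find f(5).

First differences: 8, -2, -30, -76. Second differences: -10, -28, -46. Third differences: -18, -18.
Level-3 differences are constant, so f has degree 3.
Fitting a degree-3 polynomial gives f(n) = -3n³ + 4n² + 7n - 1.
Then f(5) = -241.

-241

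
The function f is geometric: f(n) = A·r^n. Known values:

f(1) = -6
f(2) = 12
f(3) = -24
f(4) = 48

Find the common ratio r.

Consecutive ratio: 12/(-6) = -2, and -24/12 = -2, so r = -2.
Then A·(-2)^1 = -6 gives A = 3, and f(n) = 3·(-2)^n.

-2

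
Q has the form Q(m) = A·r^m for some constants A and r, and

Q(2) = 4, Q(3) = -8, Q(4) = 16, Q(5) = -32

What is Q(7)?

Consecutive ratio: -8/4 = -2, and 16/(-8) = -2, so r = -2.
Then A·(-2)^2 = 4 gives A = 1, and Q(m) = 1·(-2)^m.
Q(7) = 1·(-2)^7 = -128.

-128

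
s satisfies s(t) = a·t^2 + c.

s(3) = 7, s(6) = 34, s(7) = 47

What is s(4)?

14

From s(3) = 7 and s(6) = 34: 9a + c = 7 and 36a + c = 34.
Subtracting: 27a = 27, so a = 1; then c = 7 − 1·9 = -2.
So s(t) = 1t² − 2, and s(4) = 14.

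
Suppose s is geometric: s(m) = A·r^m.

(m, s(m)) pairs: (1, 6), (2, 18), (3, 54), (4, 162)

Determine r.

3

Consecutive ratio: 18/6 = 3, and 54/18 = 3, so r = 3.
Then A·3^1 = 6 gives A = 2, and s(m) = 2·3^m.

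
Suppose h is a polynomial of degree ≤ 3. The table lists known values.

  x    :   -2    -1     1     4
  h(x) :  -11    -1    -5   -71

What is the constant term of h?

Write h(x) = ax³ + bx² + cx + d; the 4 given values yield a linear system in the 4 coefficients.
Solving, the leading coefficient vanishes, and h(x) = -4x² - 2x + 1.
The constant term is h(0) = 1.

1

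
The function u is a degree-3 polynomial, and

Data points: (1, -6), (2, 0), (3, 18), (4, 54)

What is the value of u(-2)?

-12

Write u(x) = ax³ + bx² + cx + d; the 4 given values yield a linear system in the 4 coefficients.
Solving, u(x) = x³ - x - 6.
Then u(-2) = -12.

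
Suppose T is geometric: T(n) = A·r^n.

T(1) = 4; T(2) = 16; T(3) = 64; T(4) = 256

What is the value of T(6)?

4096

Consecutive ratio: 16/4 = 4, and 64/16 = 4, so r = 4.
Then A·4^1 = 4 gives A = 1, and T(n) = 1·4^n.
T(6) = 1·4^6 = 4096.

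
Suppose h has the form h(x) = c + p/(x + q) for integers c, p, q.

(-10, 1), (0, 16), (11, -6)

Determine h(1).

34

(h(x) − c)(x + q) = p for each data point; the three points give a linear system in c and q, then p follows.
Solving: c = -2, q = -2, p = -36, so h(x) = -2 − 36/(x − 2).
Then h(1) = -2 − 36/(-1) = 34.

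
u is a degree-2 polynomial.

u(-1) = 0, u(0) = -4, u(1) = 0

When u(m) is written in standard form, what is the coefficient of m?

0

Write u(m) = am² + bm + c; the 3 given values yield a linear system in the 3 coefficients.
Solving, u(m) = 4m² - 4.
The coefficient of m is 0.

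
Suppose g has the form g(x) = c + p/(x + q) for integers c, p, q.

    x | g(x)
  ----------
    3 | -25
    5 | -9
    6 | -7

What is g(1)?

23

(g(x) − c)(x + q) = p for each data point; the three points give a linear system in c and q, then p follows.
Solving: c = -1, q = -2, p = -24, so g(x) = -1 − 24/(x − 2).
Then g(1) = -1 − 24/(-1) = 23.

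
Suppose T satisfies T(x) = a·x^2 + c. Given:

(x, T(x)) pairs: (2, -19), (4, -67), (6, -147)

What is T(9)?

-327

From T(2) = -19 and T(4) = -67: 4a + c = -19 and 16a + c = -67.
Subtracting: 12a = -48, so a = -4; then c = -19 − (-4)·4 = -3.
So T(x) = -4x² − 3, and T(9) = -327.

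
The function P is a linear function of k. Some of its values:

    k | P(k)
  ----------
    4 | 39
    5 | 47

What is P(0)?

Write P(k) = ak + b; the 2 given values yield a linear system in the 2 coefficients.
Solving, P(k) = 8k + 7.
The constant term is P(0) = 7.

7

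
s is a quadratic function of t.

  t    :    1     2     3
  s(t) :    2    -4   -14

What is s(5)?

-46

Write s(t) = at² + bt + c; the 3 given values yield a linear system in the 3 coefficients.
Solving, s(t) = -2t² + 4.
Then s(5) = -46.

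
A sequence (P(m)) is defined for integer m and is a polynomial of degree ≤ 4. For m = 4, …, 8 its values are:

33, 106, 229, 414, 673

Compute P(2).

Write P(m) = am^4 + bm³ + cm² + dm + e; the 5 given values yield a linear system in the 5 coefficients.
Solving, the leading coefficient vanishes, and P(m) = 2m³ - 5m² - 4m + 1.
Then P(2) = -11.

-11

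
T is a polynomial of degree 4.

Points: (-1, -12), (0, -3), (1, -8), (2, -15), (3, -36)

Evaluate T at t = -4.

Write T(t) = at^4 + bt³ + ct² + dt + e; the 5 given values yield a linear system in the 5 coefficients.
Solving, T(t) = -t^4 + 4t³ - 6t² - 2t - 3.
Then T(-4) = -603.

-603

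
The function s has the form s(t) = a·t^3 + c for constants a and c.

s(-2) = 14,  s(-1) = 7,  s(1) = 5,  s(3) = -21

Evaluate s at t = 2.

From s(-2) = 14 and s(-1) = 7: -8a + c = 14 and -1a + c = 7.
Subtracting: 7a = -7, so a = -1; then c = 14 − (-1)·(-8) = 6.
So s(t) = -1t³ + 6, and s(2) = -2.

-2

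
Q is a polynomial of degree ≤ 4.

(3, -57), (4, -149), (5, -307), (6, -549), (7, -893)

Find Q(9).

-1959

Write Q(x) = ax^4 + bx³ + cx² + dx + e; the 5 given values yield a linear system in the 5 coefficients.
Solving, the leading coefficient vanishes, and Q(x) = -3x³ + 3x² - 2x + 3.
Then Q(9) = -1959.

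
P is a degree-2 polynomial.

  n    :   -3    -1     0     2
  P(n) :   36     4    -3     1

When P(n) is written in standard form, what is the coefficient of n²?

Write P(n) = an² + bn + c; the 4 given values yield a linear system in the 3 coefficients.
Solving, P(n) = 3n² - 4n - 3.
The coefficient of n² is 3.

3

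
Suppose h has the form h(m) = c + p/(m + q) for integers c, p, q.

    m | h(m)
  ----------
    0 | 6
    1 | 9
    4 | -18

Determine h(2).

18

(h(m) − c)(m + q) = p for each data point; the three points give a linear system in c and q, then p follows.
Solving: c = 0, q = -3, p = -18, so h(m) = -18/(m − 3).
Then h(2) = 0 − 18/(-1) = 18.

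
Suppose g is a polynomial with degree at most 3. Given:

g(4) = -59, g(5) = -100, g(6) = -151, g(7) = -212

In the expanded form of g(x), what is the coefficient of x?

First differences: -41, -51, -61. Second differences: -10, -10.
Level-2 differences are constant, so g has degree 2.
Fitting a degree-2 polynomial gives g(x) = -5x² + 4x + 5.
The coefficient of x is 4.

4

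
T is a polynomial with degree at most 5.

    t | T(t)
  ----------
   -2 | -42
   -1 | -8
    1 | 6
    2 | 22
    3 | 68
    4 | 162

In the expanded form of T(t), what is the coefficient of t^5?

0

Write T(t) = at^5 + bt^4 + ct³ + dt² + et + p; the 6 given values yield a linear system in the 6 coefficients.
Solving, the top 2 coefficients vanish, and T(t) = 3t³ - 3t² + 4t + 2.
The coefficient of t^5 is 0.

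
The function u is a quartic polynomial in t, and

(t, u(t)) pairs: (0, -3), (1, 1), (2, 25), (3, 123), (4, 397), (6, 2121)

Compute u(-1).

Write u(t) = at^4 + bt³ + ct² + dt + e; the 6 given values yield a linear system in the 5 coefficients.
Solving, u(t) = 2t^4 - 3t³ + 5t² - 3.
Then u(-1) = 7.

7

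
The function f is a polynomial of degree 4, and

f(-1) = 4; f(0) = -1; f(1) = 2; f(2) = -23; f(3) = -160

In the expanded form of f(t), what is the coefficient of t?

1

Write f(t) = at^4 + bt³ + ct² + dt + e; the 5 given values yield a linear system in the 5 coefficients.
Solving, f(t) = -2t^4 - 2t³ + 6t² + t - 1.
The coefficient of t is 1.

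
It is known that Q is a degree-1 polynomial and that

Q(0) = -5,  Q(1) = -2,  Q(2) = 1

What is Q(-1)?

First differences: 3, 3.
Level-1 differences are constant, so Q has degree 1.
Fitting a degree-1 polynomial gives Q(m) = 3m - 5.
Then Q(-1) = -8.

-8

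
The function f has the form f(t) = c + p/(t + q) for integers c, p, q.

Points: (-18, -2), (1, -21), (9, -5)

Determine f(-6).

(f(t) − c)(t + q) = p for each data point; the three points give a linear system in c and q, then p follows.
Solving: c = -3, q = 0, p = -18, so f(t) = -3 − 18/(t + 0).
Then f(-6) = -3 − 18/(-6) = 0.

0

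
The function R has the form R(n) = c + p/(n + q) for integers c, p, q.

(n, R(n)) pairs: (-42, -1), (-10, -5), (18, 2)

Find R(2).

(R(n) − c)(n + q) = p for each data point; the three points give a linear system in c and q, then p follows.
Solving: c = 0, q = 2, p = 40, so R(n) = 40/(n + 2).
Then R(2) = 0 + 40/4 = 10.

10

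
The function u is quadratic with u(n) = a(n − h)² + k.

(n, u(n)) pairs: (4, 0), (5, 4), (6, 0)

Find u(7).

-12

First differences 4, -4; second difference -8 = 2a, so a = -4.
Expanding, the n-coefficient is −2ah = 8h; matching it to the data gives h = 5, and then k = 4.
So u(n) = -4(n − 5)² + 4.
u(7) = -4·2² + 4 = -12.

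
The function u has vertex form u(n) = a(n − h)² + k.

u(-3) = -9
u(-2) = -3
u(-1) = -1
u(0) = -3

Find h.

First differences 6, 2, -2; second difference -4 = 2a, so a = -2.
Expanding, the n-coefficient is −2ah = 4h; matching it to the data gives h = -1, and then k = -1.
So u(n) = -2(n + 1)² − 1.
Hence h = -1.

-1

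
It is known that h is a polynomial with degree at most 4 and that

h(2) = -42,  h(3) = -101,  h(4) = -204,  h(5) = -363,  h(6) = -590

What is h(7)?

Write h(k) = ak^4 + bk³ + ck² + dk + e; the 5 given values yield a linear system in the 5 coefficients.
Solving, the leading coefficient vanishes, and h(k) = -2k³ - 4k² - k - 8.
Then h(7) = -897.

-897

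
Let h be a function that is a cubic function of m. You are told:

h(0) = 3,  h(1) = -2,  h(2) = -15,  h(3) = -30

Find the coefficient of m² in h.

-7

Write h(m) = am³ + bm² + cm + d; the 4 given values yield a linear system in the 4 coefficients.
Solving, h(m) = m³ - 7m² + m + 3.
The coefficient of m² is -7.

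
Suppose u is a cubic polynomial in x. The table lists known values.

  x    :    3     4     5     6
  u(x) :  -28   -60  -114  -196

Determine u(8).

-468

Write u(x) = ax³ + bx² + cx + d; the 4 given values yield a linear system in the 4 coefficients.
Solving, u(x) = -x³ + x² - 2x - 4.
Then u(8) = -468.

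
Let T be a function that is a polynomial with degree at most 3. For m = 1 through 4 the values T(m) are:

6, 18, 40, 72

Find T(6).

166

First differences: 12, 22, 32. Second differences: 10, 10.
Level-2 differences are constant, so T has degree 2.
Fitting a degree-2 polynomial gives T(m) = 5m² - 3m + 4.
Then T(6) = 166.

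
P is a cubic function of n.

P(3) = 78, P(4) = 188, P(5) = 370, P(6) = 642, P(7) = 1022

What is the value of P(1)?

Write P(n) = an³ + bn² + cn + d; the 5 given values yield a linear system in the 4 coefficients.
Solving, P(n) = 3n³ - n.
Then P(1) = 2.

2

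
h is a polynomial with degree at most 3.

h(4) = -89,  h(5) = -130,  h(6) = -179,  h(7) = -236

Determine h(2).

Write h(x) = ax³ + bx² + cx + d; the 4 given values yield a linear system in the 4 coefficients.
Solving, the leading coefficient vanishes, and h(x) = -4x² - 5x - 5.
Then h(2) = -31.

-31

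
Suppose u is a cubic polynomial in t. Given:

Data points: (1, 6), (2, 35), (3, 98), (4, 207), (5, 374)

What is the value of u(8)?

First differences: 29, 63, 109, 167. Second differences: 34, 46, 58. Third differences: 12, 12.
Level-3 differences are constant, so u has degree 3.
Fitting a degree-3 polynomial gives u(t) = 2t³ + 5t² - 1.
Then u(8) = 1343.

1343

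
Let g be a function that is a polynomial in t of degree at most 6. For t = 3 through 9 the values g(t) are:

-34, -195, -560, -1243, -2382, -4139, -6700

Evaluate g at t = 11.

-15098

Write g(t) = at^6 + bt^5 + ct^4 + dt³ + et² + pt + q; the 7 given values yield a linear system in the 7 coefficients.
Solving, the top 2 coefficients vanish, and g(t) = -t^4 - t³ + 7t² + 2t + 5.
Then g(11) = -15098.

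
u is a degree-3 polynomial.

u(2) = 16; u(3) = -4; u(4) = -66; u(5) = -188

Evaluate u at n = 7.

Write u(n) = an³ + bn² + cn + d; the 4 given values yield a linear system in the 4 coefficients.
Solving, u(n) = -3n³ + 6n² + 7n + 2.
Then u(7) = -684.

-684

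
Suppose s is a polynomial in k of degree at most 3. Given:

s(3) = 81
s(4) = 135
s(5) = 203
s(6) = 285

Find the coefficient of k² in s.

First differences: 54, 68, 82. Second differences: 14, 14.
Level-2 differences are constant, so s has degree 2.
Fitting a degree-2 polynomial gives s(k) = 7k² + 5k + 3.
The coefficient of k² is 7.

7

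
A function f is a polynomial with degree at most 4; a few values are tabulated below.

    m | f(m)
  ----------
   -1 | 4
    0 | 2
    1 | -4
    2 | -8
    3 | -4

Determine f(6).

116

First differences: -2, -6, -4, 4. Second differences: -4, 2, 8. Third differences: 6, 6.
Level-3 differences are constant, so f has degree 3.
Fitting a degree-3 polynomial gives f(m) = m³ - 2m² - 5m + 2.
Then f(6) = 116.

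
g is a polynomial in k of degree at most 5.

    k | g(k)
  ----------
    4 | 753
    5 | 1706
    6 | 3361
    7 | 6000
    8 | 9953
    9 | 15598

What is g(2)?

65

Write g(k) = ak^5 + bk^4 + ck³ + dk² + ek + p; the 6 given values yield a linear system in the 6 coefficients.
Solving, the leading coefficient vanishes, and g(k) = 2k^4 + 3k³ + 4k² - 4k + 1.
Then g(2) = 65.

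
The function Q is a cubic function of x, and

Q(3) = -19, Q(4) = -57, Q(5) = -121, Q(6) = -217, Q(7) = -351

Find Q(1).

Write Q(x) = ax³ + bx² + cx + d; the 5 given values yield a linear system in the 4 coefficients.
Solving, Q(x) = -x³ - x² + 6x - 1.
Then Q(1) = 3.

3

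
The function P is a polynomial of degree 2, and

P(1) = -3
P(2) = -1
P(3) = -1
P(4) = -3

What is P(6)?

Write P(x) = ax² + bx + c; the 4 given values yield a linear system in the 3 coefficients.
Solving, P(x) = -x² + 5x - 7.
Then P(6) = -13.

-13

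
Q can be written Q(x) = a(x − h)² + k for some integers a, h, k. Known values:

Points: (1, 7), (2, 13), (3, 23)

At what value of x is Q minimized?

First differences 6, 10; second difference 4 = 2a, so a = 2.
Expanding, the x-coefficient is −2ah = -4h; matching it to the data gives h = 0, and then k = 5.
So Q(x) = 2(x + 0)² + 5.
Hence h = 0.

0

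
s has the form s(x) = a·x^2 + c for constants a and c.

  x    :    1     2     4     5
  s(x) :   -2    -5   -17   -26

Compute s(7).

From s(1) = -2 and s(2) = -5: 1a + c = -2 and 4a + c = -5.
Subtracting: 3a = -3, so a = -1; then c = -2 − (-1)·1 = -1.
So s(x) = -1x² − 1, and s(7) = -50.

-50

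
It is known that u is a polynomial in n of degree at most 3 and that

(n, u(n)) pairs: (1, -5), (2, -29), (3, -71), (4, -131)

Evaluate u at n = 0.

First differences: -24, -42, -60. Second differences: -18, -18.
Level-2 differences are constant, so u has degree 2.
Fitting a degree-2 polynomial gives u(n) = -9n² + 3n + 1.
Then u(0) = 1.

1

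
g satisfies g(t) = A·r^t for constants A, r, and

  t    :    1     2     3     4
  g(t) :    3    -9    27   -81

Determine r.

Consecutive ratio: -9/3 = -3, and 27/(-9) = -3, so r = -3.
Then A·(-3)^1 = 3 gives A = -1, and g(t) = -1·(-3)^t.

-3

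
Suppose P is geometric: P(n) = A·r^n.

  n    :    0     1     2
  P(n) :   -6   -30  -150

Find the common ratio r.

5

Consecutive ratio: -30/(-6) = 5, and -150/(-30) = 5, so r = 5.
Then A·5^0 = -6 gives A = -6, and P(n) = -6·5^n.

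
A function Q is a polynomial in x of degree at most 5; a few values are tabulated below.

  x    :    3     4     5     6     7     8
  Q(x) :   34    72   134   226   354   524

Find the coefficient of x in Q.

1

First differences: 38, 62, 92, 128, 170. Second differences: 24, 30, 36, 42. Third differences: 6, 6, 6.
Level-3 differences are constant, so Q has degree 3.
Fitting a degree-3 polynomial gives Q(x) = x³ + x + 4.
The coefficient of x is 1.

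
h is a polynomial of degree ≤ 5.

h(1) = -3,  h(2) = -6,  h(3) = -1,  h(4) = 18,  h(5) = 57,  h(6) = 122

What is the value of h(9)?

Write h(k) = ak^5 + bk^4 + ck³ + dk² + ek + p; the 6 given values yield a linear system in the 6 coefficients.
Solving, the top 2 coefficients vanish, and h(k) = k³ - 2k² - 4k + 2.
Then h(9) = 533.

533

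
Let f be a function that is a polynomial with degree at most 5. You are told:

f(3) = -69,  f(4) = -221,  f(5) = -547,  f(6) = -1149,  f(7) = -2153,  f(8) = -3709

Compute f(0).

First differences: -152, -326, -602, -1004, -1556. Second differences: -174, -276, -402, -552. Third differences: -102, -126, -150. Fourth differences: -24, -24.
Level-4 differences are constant, so f has degree 4.
Fitting a degree-4 polynomial gives f(n) = -n^4 + n³ - 2n² + 3.
Then f(0) = 3.

3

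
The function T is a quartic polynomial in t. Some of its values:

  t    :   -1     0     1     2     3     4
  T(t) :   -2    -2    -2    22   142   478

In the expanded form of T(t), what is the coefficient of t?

0

Write T(t) = at^4 + bt³ + ct² + dt + e; the 6 given values yield a linear system in the 5 coefficients.
Solving, T(t) = 2t^4 - 2t² - 2.
The coefficient of t is 0.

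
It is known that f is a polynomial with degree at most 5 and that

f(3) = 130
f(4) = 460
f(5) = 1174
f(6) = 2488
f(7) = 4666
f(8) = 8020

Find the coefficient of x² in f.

-2

First differences: 330, 714, 1314, 2178, 3354. Second differences: 384, 600, 864, 1176. Third differences: 216, 264, 312. Fourth differences: 48, 48.
Level-4 differences are constant, so f has degree 4.
Fitting a degree-4 polynomial gives f(x) = 2x^4 - 2x² - 6x + 4.
The coefficient of x² is -2.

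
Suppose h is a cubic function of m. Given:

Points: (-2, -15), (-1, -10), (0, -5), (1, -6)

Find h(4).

-105

Write h(m) = am³ + bm² + cm + d; the 4 given values yield a linear system in the 4 coefficients.
Solving, h(m) = -m³ - 3m² + 3m - 5.
Then h(4) = -105.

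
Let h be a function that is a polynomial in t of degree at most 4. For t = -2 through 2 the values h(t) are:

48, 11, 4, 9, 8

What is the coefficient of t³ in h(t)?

Write h(t) = at^4 + bt³ + ct² + dt + e; the 5 given values yield a linear system in the 5 coefficients.
Solving, the leading coefficient vanishes, and h(t) = -3t³ + 6t² + 2t + 4.
The coefficient of t³ is -3.

-3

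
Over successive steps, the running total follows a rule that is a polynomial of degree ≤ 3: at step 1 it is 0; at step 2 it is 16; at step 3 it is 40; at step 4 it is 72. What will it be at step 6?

Write the value at k as u(k).
First differences: 16, 24, 32. Second differences: 8, 8.
Level-2 differences are constant, so u has degree 2.
Fitting a degree-2 polynomial gives u(k) = 4k² + 4k - 8.
Then u(6) = 160.

160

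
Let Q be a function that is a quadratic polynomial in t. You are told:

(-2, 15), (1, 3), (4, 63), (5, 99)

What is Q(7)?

195

Write Q(t) = at² + bt + c; the 4 given values yield a linear system in the 3 coefficients.
Solving, Q(t) = 4t² - 1.
Then Q(7) = 195.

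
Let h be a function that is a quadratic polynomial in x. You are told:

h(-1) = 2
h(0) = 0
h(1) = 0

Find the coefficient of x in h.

Write h(x) = ax² + bx + c; the 3 given values yield a linear system in the 3 coefficients.
Solving, h(x) = x² - x.
The coefficient of x is -1.

-1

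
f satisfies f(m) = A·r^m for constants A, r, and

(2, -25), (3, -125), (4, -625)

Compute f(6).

-15625

Consecutive ratio: -125/(-25) = 5, and -625/(-125) = 5, so r = 5.
Then A·5^2 = -25 gives A = -1, and f(m) = -1·5^m.
f(6) = -1·5^6 = -15625.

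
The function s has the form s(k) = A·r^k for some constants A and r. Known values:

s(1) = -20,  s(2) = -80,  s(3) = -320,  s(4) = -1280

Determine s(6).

-20480

Consecutive ratio: -80/(-20) = 4, and -320/(-80) = 4, so r = 4.
Then A·4^1 = -20 gives A = -5, and s(k) = -5·4^k.
s(6) = -5·4^6 = -20480.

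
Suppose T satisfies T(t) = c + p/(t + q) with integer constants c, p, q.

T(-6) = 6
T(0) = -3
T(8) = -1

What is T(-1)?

-4

(T(t) − c)(t + q) = p for each data point; the three points give a linear system in c and q, then p follows.
Solving: c = 0, q = 4, p = -12, so T(t) = -12/(t + 4).
Then T(-1) = 0 − 12/3 = -4.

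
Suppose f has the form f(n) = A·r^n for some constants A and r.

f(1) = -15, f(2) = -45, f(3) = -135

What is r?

3

Consecutive ratio: -45/(-15) = 3, and -135/(-45) = 3, so r = 3.
Then A·3^1 = -15 gives A = -5, and f(n) = -5·3^n.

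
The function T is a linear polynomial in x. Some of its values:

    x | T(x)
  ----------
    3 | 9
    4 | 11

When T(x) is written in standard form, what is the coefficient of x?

2

Write T(x) = ax + b; the 2 given values yield a linear system in the 2 coefficients.
Solving, T(x) = 2x + 3.
The coefficient of x is 2.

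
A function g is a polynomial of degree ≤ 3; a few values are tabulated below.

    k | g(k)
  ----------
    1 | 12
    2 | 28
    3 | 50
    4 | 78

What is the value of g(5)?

Write g(k) = ak³ + bk² + ck + d; the 4 given values yield a linear system in the 4 coefficients.
Solving, the leading coefficient vanishes, and g(k) = 3k² + 7k + 2.
Then g(5) = 112.

112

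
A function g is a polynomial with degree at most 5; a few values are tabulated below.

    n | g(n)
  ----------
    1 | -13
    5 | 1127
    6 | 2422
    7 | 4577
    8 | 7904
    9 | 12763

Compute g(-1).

-7

Write g(n) = an^5 + bn^4 + cn³ + dn² + en + p; the 6 given values yield a linear system in the 6 coefficients.
Solving, the leading coefficient vanishes, and g(n) = 2n^4 - 4n² - 3n - 8.
Then g(-1) = -7.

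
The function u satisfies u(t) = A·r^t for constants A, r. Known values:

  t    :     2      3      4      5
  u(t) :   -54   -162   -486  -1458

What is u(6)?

-4374

Consecutive ratio: -162/(-54) = 3, and -486/(-162) = 3, so r = 3.
Then A·3^2 = -54 gives A = -6, and u(t) = -6·3^t.
u(6) = -6·3^6 = -4374.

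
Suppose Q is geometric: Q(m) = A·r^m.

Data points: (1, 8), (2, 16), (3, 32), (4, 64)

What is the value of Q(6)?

256

Consecutive ratio: 16/8 = 2, and 32/16 = 2, so r = 2.
Then A·2^1 = 8 gives A = 4, and Q(m) = 4·2^m.
Q(6) = 4·2^6 = 256.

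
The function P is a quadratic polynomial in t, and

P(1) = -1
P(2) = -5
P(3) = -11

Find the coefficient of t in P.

-1

Write P(t) = at² + bt + c; the 3 given values yield a linear system in the 3 coefficients.
Solving, P(t) = -t² - t + 1.
The coefficient of t is -1.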